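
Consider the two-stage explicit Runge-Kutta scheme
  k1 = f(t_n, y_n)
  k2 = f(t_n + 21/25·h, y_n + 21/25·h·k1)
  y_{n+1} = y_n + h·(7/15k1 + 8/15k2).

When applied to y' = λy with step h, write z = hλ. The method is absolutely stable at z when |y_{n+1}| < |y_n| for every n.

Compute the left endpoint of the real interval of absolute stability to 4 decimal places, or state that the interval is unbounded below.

z* = -2.2321.

Test eqn y'=λy, z=hλ:
  k1=λy_n ⇒ h·k1=z·y_n;  k2=λ(1+21/25z)y_n ⇒ h·k2=z(1+21/25z)y_n
  y_{n+1}/y_n = 1 + 7/15z + 8/15z(1+21/25z) = 1 + z + 56/125z²
  Hence R(z) = 1 + z + 56/125z².

Boundary: |R(x)|=1, x<0.
x=-0.96: |R|=0.4529
R=1: x+56/125x²=0 ⇒ x=−125/56=-2.2321; min R=1−1/(4·56/125)=0.4420>−1
Confirm numerically:
  x=-2.173: |R|=0.94242 <1
  x=-2.015: |R|=0.80398 <1
  x=-1.463: |R|=0.49589 <1
  x=-2.611: |R|=1.44316 >1
  x=-2.360: |R|=1.13518 >1
  x=-2.284: |R|=1.05306 >1
Stable set (-2.2321, 0).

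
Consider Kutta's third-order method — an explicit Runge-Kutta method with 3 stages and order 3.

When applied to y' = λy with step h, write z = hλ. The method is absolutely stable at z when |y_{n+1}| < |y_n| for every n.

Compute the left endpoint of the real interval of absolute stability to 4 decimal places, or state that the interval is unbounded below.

left endpoint -2.5127.

Set f=λy, z=hλ:
  order 3, 3-stage ⇒ R(z)=1+z+z^2/2+z^3/6
  (e.g. R(-1.73)=-0.09650, |R|=0.09650)

Solve |R(x)|<1 on ℝ⁻.
x=-1.73: |R|=0.0965
|R(-2.65)|=1.2404 |R(-1.36)|=0.1456 |R(-0.84)|=0.4140
Bisect:
  x_lo=-3.3993 |R|=3.1683  x_hi=-0.2252 |R|=0.7982
  mid=-1.81227 |R|=0.16212 →hi
  mid=-2.60578 |R|=1.15965 →lo
  mid=-2.20902 |R|=0.56572 →hi
  mid=-2.40740 |R|=0.83499 →hi
  mid=-2.50659 |R|=0.98991 →hi
  mid=-2.55618 |R|=1.07286 →lo
  mid=-2.53139 |R|=1.03091 →lo
  mid=-2.51899 |R|=1.01029 →lo
  ...
  [-2.51279,-2.51259] ⇒ x*=-2.5127
Stable set (-2.5127, 0).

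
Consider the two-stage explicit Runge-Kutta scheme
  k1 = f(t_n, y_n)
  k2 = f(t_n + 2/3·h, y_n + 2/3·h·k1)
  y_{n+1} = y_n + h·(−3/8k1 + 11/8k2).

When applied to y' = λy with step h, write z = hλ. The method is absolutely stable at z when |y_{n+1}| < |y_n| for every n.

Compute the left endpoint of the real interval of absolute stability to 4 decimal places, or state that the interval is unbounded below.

z* = -1.0909.

On y'=λy, z=hλ:
  k1=λy_n ⇒ h·k1=z·y_n;  k2=λ(1+2/3z)y_n ⇒ h·k2=z(1+2/3z)y_n
  y_{n+1}/y_n = 1 − 3/8z + 11/8z(1+2/3z) = 1 + z + 11/12z²
  R(z) = 1 + z + 11/12z².

Boundary: |R(x)|=1, x<0.
x=-1.69: |R|=1.9281
R=1: x+11/12x²=0 ⇒ x=−12/11=-1.0909; min R=1−1/(4·11/12)=0.7273>−1
Confirm numerically:
  x=-1.065: |R|=0.97471 <1
  x=-0.781: |R|=0.77813 <1
  x=-0.773: |R|=0.77473 <1
  x=-0.501: |R|=0.72908 <1
  x=-1.641: |R|=1.82747 >1
  x=-1.626: |R|=1.79755 >1
  x=-1.486: |R|=1.53818 >1
Interval (-1.0909, 0).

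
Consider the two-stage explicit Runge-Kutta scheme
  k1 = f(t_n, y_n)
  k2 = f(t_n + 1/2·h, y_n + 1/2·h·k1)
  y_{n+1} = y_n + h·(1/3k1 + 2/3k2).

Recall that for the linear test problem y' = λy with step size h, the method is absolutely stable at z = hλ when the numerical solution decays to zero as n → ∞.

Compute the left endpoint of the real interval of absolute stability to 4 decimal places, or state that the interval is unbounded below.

On y'=λy, z=hλ:
  k1=λy_n ⇒ h·k1=z·y_n;  k2=λ(1+1/2z)y_n ⇒ h·k2=z(1+1/2z)y_n
  y_{n+1}/y_n = 1 + 1/3z + 2/3z(1+1/2z) = 1 + z + 1/3z²
  Hence R(z) = 1 + z + 1/3z².

Find x<0 with |R(x)|<1.
x=-0.96: |R|=0.3472
R=1: x+1/3x²=0 ⇒ x=−3=-3.0000; min R=1−1/(4·1/3)=0.2500>−1
Confirm numerically:
  x=-2.709: |R|=0.73723 <1
  x=-2.498: |R|=0.58200 <1
  x=-2.483: |R|=0.57210 <1
  x=-2.235: |R|=0.43007 <1
  x=-3.573: |R|=1.68244 >1
  x=-3.274: |R|=1.29903 >1
Interval (-3.0000, 0).

left endpoint -3.0000.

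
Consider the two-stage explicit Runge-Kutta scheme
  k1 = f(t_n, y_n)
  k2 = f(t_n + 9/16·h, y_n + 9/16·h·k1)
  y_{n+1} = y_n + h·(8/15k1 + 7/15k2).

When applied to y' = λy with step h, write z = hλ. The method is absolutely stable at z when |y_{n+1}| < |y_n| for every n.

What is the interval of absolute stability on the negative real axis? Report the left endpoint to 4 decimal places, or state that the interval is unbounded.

Test eqn y'=λy, z=hλ:
  k1=λy_n ⇒ h·k1=z·y_n;  k2=λ(1+9/16z)y_n ⇒ h·k2=z(1+9/16z)y_n
  y_{n+1}/y_n = 1 + 8/15z + 7/15z(1+9/16z) = 1 + z + 21/80z²
  Hence R(z) = 1 + z + 21/80z².

Boundary: |R(x)|=1, x<0.
x=-1.28: |R|=0.1501
R=1: x+21/80x²=0 ⇒ x=−80/21=-3.8095; min R=1−1/(4·21/80)=0.0476>−1
Confirm numerically:
  x=-3.332: |R|=0.58233 <1
  x=-2.542: |R|=0.15421 <1
  x=-2.486: |R|=0.13630 <1
  x=-2.284: |R|=0.08537 <1
  x=-4.164: |R|=1.38746 >1
  x=-3.953: |R|=1.14888 >1
  x=-3.881: |R|=1.07282 >1
Stable set (-3.8095, 0).

(-3.8095, 0).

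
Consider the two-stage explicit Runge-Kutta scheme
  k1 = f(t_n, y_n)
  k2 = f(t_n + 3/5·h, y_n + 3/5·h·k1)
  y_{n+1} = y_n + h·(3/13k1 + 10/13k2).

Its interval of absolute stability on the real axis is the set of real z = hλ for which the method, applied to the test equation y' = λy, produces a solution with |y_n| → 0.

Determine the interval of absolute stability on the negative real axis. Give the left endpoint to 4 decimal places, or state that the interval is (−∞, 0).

With y'=λy (z=hλ):
  k1=λy_n ⇒ h·k1=z·y_n;  k2=λ(1+3/5z)y_n ⇒ h·k2=z(1+3/5z)y_n
  y_{n+1}/y_n = 1 + 3/13z + 10/13z(1+3/5z) = 1 + z + 6/13z²
  so R(z) = 1 + z + 6/13z².

Boundary: |R(x)|=1, x<0.
x=-1.39: |R|=0.5017
R=1: x+6/13x²=0 ⇒ x=−13/6=-2.1667; min R=1−1/(4·6/13)=0.4583>−1
Confirm numerically:
  x=-1.942: |R|=0.79863 <1
  x=-1.714: |R|=0.64191 <1
  x=-1.143: |R|=0.45998 <1
  x=-1.116: |R|=0.45883 <1
  x=-2.644: |R|=1.58249 >1
  x=-2.361: |R|=1.21176 >1
So |R|<1 on (-2.1667, 0).

z∈(-2.1667,0).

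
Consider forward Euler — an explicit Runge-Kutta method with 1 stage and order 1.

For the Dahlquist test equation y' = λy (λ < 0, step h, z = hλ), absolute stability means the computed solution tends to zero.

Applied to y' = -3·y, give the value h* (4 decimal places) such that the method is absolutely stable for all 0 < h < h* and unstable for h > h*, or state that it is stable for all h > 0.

(-2.0000,0); λ=-3 ⇒ h* = 0.6667.

On y'=λy, z=hλ:
  order 1, 1-stage ⇒ R(z)=1+z
  (e.g. R(-1.42)=-0.42000, |R|=0.42000)

Need |R(x)|<1, x<0.
x=-1.42: |R|=0.4200
|R(-2.27)|=1.2700 |R(-2.13)|=1.1300 |R(-1.63)|=0.6300
Bisect:
  x_lo=-2.3663 |R|=1.3663  x_hi=-0.2067 |R|=0.7933
  mid=-1.28650 |R|=0.28650 →hi
  mid=-1.82641 |R|=0.82641 →hi
  mid=-2.09636 |R|=1.09636 →lo
  mid=-1.96138 |R|=0.96138 →hi
  mid=-2.02887 |R|=1.02887 →lo
  mid=-1.99513 |R|=0.99513 →hi
  mid=-2.01200 |R|=1.01200 →lo
  mid=-2.00357 |R|=1.00357 →lo
  mid=-1.99935 |R|=0.99935 →hi
  mid=-2.00146 |R|=1.00146 →lo
  ...
  [-2.00001,-1.99987] ⇒ x*=-2.0000
Interval (-2.0000, 0).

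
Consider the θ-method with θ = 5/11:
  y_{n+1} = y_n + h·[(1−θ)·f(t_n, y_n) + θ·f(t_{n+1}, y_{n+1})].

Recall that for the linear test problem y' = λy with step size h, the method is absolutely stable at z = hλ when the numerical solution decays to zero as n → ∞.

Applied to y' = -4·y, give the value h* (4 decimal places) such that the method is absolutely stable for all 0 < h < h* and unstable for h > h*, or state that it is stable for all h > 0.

(-22.0000,0); λ=-4 ⇒ h* = (22)/4 = 5.5000.

Test eqn y'=λy, z=hλ:
  y_{n+1} = y_n + z·[6/11·y_n + 5/11·y_{n+1}] ⇒ (1 − 5/11z)y_{n+1} = (1 + 6/11z)y_n
  R(z) = (1 + 6/11z)/(1 − 5/11z).

Boundary: |R(x)|=1, x<0.
x=-0.9: |R|=0.3613
R=−1: 1+6/11x = −1+5/11x ⇒ -1/11x=2 ⇒ x=2/(-1/11)=-22.0000
Confirm numerically:
  x=-21.806: |R|=0.99838 <1
  x=-14.751: |R|=0.91447 <1
  x=-14.235: |R|=0.90551 <1
  x=-13.529: |R|=0.89229 <1
  x=-22.391: |R|=1.00318 >1
  x=-22.348: |R|=1.00284 >1
  x=-22.044: |R|=1.00036 >1
So |R|<1 on (-22.0000, 0).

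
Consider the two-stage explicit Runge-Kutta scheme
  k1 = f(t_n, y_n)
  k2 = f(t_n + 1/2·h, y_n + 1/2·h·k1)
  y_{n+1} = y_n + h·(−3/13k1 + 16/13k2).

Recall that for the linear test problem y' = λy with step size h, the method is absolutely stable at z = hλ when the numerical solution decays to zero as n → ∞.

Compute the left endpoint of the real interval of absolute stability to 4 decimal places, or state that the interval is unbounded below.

left endpoint -1.6250.

With y'=λy (z=hλ):
  k1=λy_n ⇒ h·k1=z·y_n;  k2=λ(1+1/2z)y_n ⇒ h·k2=z(1+1/2z)y_n
  y_{n+1}/y_n = 1 − 3/13z + 16/13z(1+1/2z) = 1 + z + 8/13z²
  ⇒ R(z) = 1 + z + 8/13z².

Boundary: |R(x)|=1, x<0.
x=-0.57: |R|=0.6299
R=1: x+8/13x²=0 ⇒ x=−13/8=-1.6250; min R=1−1/(4·8/13)=0.5938>−1
Confirm numerically:
  x=-1.456: |R|=0.84858 <1
  x=-1.450: |R|=0.84385 <1
  x=-1.360: |R|=0.77822 <1
  x=-0.841: |R|=0.59425 <1
  x=-2.219: |R|=1.81113 >1
  x=-2.025: |R|=1.49846 >1
  x=-2.007: |R|=1.47180 >1
Stable set (-1.6250, 0).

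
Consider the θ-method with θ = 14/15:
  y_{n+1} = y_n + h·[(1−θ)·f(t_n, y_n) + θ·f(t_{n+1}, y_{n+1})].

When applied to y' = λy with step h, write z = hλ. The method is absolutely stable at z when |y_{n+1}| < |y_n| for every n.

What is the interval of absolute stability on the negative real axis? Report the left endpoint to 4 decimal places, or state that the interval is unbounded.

unbounded; (−∞, 0).

Set f=λy, z=hλ:
  y_{n+1} = y_n + z·[1/15·y_n + 14/15·y_{n+1}] ⇒ (1 − 14/15z)y_{n+1} = (1 + 1/15z)y_n
  Hence R(z) = (1 + 1/15z)/(1 − 14/15z).

Solve |R(x)|<1 on ℝ⁻.
x=-1.69: |R|=0.3443
x=-2: |R|=0.3023
x=-10: |R|=0.0323
x=-100: |R|=0.0601
θ=14/15≥1/2 ⇒ |1+1/15x|<|1−14/15x| ∀x<0 ⇒ interval (−∞,0).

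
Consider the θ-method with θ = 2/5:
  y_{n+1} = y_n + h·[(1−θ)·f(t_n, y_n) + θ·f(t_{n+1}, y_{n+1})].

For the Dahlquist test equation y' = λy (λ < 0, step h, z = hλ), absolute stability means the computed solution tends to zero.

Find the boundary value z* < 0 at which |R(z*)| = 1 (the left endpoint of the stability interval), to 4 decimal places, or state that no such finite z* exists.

z* = -10.0000.

Set f=λy, z=hλ:
  y_{n+1} = y_n + z·[3/5·y_n + 2/5·y_{n+1}] ⇒ (1 − 2/5z)y_{n+1} = (1 + 3/5z)y_n
  Hence R(z) = (1 + 3/5z)/(1 − 2/5z).

Find x<0 with |R(x)|<1.
x=-1.03: |R|=0.2705
R=−1: 1+3/5x = −1+2/5x ⇒ -1/5x=2 ⇒ x=2/(-1/5)=-10.0000
Confirm numerically:
  x=-9.564: |R|=0.98193 <1
  x=-9.387: |R|=0.97422 <1
  x=-4.404: |R|=0.59473 <1
  x=-4.243: |R|=0.57311 <1
  x=-10.321: |R|=1.01252 >1
  x=-10.072: |R|=1.00286 >1
Interval (-10.0000, 0).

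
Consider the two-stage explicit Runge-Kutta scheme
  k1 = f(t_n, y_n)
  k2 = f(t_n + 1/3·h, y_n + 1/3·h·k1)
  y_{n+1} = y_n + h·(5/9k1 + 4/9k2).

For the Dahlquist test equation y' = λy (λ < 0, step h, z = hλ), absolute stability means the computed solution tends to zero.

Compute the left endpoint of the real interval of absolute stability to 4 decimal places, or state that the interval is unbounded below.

With y'=λy (z=hλ):
  k1=λy_n ⇒ h·k1=z·y_n;  k2=λ(1+1/3z)y_n ⇒ h·k2=z(1+1/3z)y_n
  y_{n+1}/y_n = 1 + 5/9z + 4/9z(1+1/3z) = 1 + z + 4/27z²
  ⇒ R(z) = 1 + z + 4/27z².

Solve |R(x)|<1 on ℝ⁻.
x=-0.39: |R|=0.6325
R=1: x+4/27x²=0 ⇒ x=−27/4=-6.7500; min R=1−1/(4·4/27)=-0.6875>−1
Confirm numerically:
  x=-6.482: |R|=0.74264 <1
  x=-6.379: |R|=0.64939 <1
  x=-6.059: |R|=0.37974 <1
  x=-7.279: |R|=1.57046 >1
  x=-6.809: |R|=1.05952 >1
  x=-6.807: |R|=1.05748 >1
Interval (-6.7500, 0).

left endpoint -6.7500.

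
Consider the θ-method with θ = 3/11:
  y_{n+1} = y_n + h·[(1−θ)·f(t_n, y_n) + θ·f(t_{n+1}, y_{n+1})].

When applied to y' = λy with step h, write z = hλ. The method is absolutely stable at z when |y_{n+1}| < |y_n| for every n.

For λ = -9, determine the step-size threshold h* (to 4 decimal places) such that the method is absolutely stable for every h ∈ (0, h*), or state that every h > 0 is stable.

Set f=λy, z=hλ:
  y_{n+1} = y_n + z·[8/11·y_n + 3/11·y_{n+1}] ⇒ (1 − 3/11z)y_{n+1} = (1 + 8/11z)y_n
  so R(z) = (1 + 8/11z)/(1 − 3/11z).

Boundary: |R(x)|=1, x<0.
x=-1.01: |R|=0.2081
R=−1: 1+8/11x = −1+3/11x ⇒ -5/11x=2 ⇒ x=2/(-5/11)=-4.4000
Confirm numerically:
  x=-3.444: |R|=0.77592 <1
  x=-3.037: |R|=0.66113 <1
  x=-2.033: |R|=0.30785 <1
  x=-4.584: |R|=1.03717 >1
  x=-4.551: |R|=1.03063 >1
Interval (-4.4000, 0).

(-4.4000,0); λ=-9 ⇒ h* = (22/5)/9 = 0.4889.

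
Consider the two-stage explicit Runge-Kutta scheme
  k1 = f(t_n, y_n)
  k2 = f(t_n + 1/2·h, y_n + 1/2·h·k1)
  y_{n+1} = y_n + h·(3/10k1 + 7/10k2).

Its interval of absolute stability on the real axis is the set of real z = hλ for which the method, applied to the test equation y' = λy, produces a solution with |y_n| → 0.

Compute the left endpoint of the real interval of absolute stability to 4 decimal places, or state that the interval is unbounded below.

z* = -2.8571.

On y'=λy, z=hλ:
  k1=λy_n ⇒ h·k1=z·y_n;  k2=λ(1+1/2z)y_n ⇒ h·k2=z(1+1/2z)y_n
  y_{n+1}/y_n = 1 + 3/10z + 7/10z(1+1/2z) = 1 + z + 7/20z²
  R(z) = 1 + z + 7/20z².

Solve |R(x)|<1 on ℝ⁻.
x=-1.73: |R|=0.3175
R=1: x+7/20x²=0 ⇒ x=−20/7=-2.8571; min R=1−1/(4·7/20)=0.2857>−1
Confirm numerically:
  x=-2.673: |R|=0.82773 <1
  x=-2.470: |R|=0.66532 <1
  x=-1.940: |R|=0.37726 <1
  x=-3.345: |R|=1.57116 >1
  x=-3.163: |R|=1.33860 >1
  x=-2.893: |R|=1.03631 >1
Interval (-2.8571, 0).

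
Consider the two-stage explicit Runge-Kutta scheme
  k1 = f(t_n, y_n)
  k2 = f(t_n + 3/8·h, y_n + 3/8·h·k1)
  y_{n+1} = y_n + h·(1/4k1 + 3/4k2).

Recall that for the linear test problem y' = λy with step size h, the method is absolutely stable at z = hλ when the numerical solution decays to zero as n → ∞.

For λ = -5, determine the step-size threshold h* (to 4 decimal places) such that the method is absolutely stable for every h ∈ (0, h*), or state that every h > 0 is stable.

(-3.5556,0); λ=-5 ⇒ h* = (32/9)/5 = 0.7111.

Set f=λy, z=hλ:
  k1=λy_n ⇒ h·k1=z·y_n;  k2=λ(1+3/8z)y_n ⇒ h·k2=z(1+3/8z)y_n
  y_{n+1}/y_n = 1 + 1/4z + 3/4z(1+3/8z) = 1 + z + 9/32z²
  so R(z) = 1 + z + 9/32z².

Solve |R(x)|<1 on ℝ⁻.
x=-1.18: |R|=0.2116
R=1: x+9/32x²=0 ⇒ x=−32/9=-3.5556; min R=1−1/(4·9/32)=0.1111>−1
Confirm numerically:
  x=-3.351: |R|=0.80721 <1
  x=-3.008: |R|=0.53677 <1
  x=-1.513: |R|=0.13083 <1
  x=-3.973: |R|=1.46646 >1
  x=-3.853: |R|=1.32233 >1
Interval (-3.5556, 0).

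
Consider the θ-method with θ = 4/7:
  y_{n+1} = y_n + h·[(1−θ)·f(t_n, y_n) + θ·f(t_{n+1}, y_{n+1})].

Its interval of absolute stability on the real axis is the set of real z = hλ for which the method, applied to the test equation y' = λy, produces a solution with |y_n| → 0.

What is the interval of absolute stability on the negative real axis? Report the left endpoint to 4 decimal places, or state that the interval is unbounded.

Test eqn y'=λy, z=hλ:
  y_{n+1} = y_n + z·[3/7·y_n + 4/7·y_{n+1}] ⇒ (1 − 4/7z)y_{n+1} = (1 + 3/7z)y_n
  so R(z) = (1 + 3/7z)/(1 − 4/7z).

Boundary: |R(x)|=1, x<0.
x=-1.37: |R|=0.2316
x=-2: |R|=0.0667
x=-10: |R|=0.4894
x=-100: |R|=0.7199
θ=4/7≥1/2 ⇒ |1+3/7x|<|1−4/7x| ∀x<0 ⇒ interval (−∞,0).

interval (−∞, 0).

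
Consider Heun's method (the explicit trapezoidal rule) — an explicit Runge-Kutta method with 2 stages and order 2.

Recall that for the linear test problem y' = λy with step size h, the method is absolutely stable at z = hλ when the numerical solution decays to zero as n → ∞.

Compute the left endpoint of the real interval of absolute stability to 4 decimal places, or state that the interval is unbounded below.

z* = -2.0000.

With y'=λy (z=hλ):
  order 2, 2-stage ⇒ R(z)=1+z+z^2/2
  (e.g. R(-1.62)=0.69220, |R|=0.69220)

Boundary: |R(x)|=1, x<0.
x=-1.62: |R|=0.6922
|R(-1.75)|=0.7812 |R(-1.52)|=0.6352 |R(-1.3)|=0.5450
Bisect:
  x_lo=-2.4856 |R|=1.6035  x_hi=-0.2757 |R|=0.7623
  mid=-1.38066 |R|=0.57245 →hi
  mid=-1.93313 |R|=0.93536 →hi
  mid=-2.20936 |R|=1.23127 →lo
  mid=-2.07124 |R|=1.07378 →lo
  mid=-2.00218 |R|=1.00219 →lo
  mid=-1.96765 |R|=0.96818 →hi
  mid=-1.98492 |R|=0.98503 →hi
  mid=-1.99355 |R|=0.99357 →hi
  mid=-1.99787 |R|=0.99787 →hi
  ...
  [-2.00003,-1.99989] ⇒ x*=-2.0000
Stable set (-2.0000, 0).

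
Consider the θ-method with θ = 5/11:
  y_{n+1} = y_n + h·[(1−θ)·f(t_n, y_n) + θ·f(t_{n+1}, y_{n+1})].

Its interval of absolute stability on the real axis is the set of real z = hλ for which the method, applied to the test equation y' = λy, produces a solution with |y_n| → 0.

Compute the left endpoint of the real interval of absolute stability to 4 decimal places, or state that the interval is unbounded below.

On y'=λy, z=hλ:
  y_{n+1} = y_n + z·[6/11·y_n + 5/11·y_{n+1}] ⇒ (1 − 5/11z)y_{n+1} = (1 + 6/11z)y_n
  Hence R(z) = (1 + 6/11z)/(1 − 5/11z).

Boundary: |R(x)|=1, x<0.
x=-0.81: |R|=0.4080
R=−1: 1+6/11x = −1+5/11x ⇒ -1/11x=2 ⇒ x=2/(-1/11)=-22.0000
Confirm numerically:
  x=-18.814: |R|=0.96968 <1
  x=-16.792: |R|=0.94516 <1
  x=-16.719: |R|=0.94417 <1
  x=-22.317: |R|=1.00259 >1
  x=-22.187: |R|=1.00153 >1
  x=-22.040: |R|=1.00033 >1
So |R|<1 on (-22.0000, 0).

left endpoint -22.0000.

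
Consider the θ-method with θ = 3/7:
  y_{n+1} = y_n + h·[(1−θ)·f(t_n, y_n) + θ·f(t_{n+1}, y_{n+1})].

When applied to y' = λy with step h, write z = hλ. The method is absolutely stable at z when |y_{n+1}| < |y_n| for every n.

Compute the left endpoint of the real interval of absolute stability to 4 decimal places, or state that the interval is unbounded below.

left endpoint -14.0000.

Test eqn y'=λy, z=hλ:
  y_{n+1} = y_n + z·[4/7·y_n + 3/7·y_{n+1}] ⇒ (1 − 3/7z)y_{n+1} = (1 + 4/7z)y_n
  R(z) = (1 + 4/7z)/(1 − 3/7z).

Need |R(x)|<1, x<0.
x=-0.45: |R|=0.6228
R=−1: 1+4/7x = −1+3/7x ⇒ -1/7x=2 ⇒ x=2/(-1/7)=-14.0000
Confirm numerically:
  x=-12.389: |R|=0.96352 <1
  x=-9.469: |R|=0.87203 <1
  x=-9.290: |R|=0.86493 <1
  x=-5.863: |R|=0.66908 <1
  x=-14.550: |R|=1.01086 >1
  x=-14.315: |R|=1.00631 >1
  x=-14.032: |R|=1.00065 >1
So |R|<1 on (-14.0000, 0).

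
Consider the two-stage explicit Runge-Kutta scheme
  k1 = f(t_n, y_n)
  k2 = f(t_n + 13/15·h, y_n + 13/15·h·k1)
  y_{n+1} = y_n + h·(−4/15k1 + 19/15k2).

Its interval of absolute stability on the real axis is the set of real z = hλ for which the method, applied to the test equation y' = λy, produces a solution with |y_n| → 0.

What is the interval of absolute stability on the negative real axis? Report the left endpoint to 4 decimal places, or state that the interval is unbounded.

z∈(-0.9109,0).

Test eqn y'=λy, z=hλ:
  k1=λy_n ⇒ h·k1=z·y_n;  k2=λ(1+13/15z)y_n ⇒ h·k2=z(1+13/15z)y_n
  y_{n+1}/y_n = 1 − 4/15z + 19/15z(1+13/15z) = 1 + z + 247/225z²
  Hence R(z) = 1 + z + 247/225z².

Boundary: |R(x)|=1, x<0.
x=-0.85: |R|=0.9431
R=1: x+247/225x²=0 ⇒ x=−225/247=-0.9109; min R=1−1/(4·247/225)=0.7723>−1
Confirm numerically:
  x=-0.710: |R|=0.84339 <1
  x=-0.462: |R|=0.77231 <1
  x=-0.422: |R|=0.77350 <1
  x=-1.321: |R|=1.59467 >1
  x=-1.206: |R|=1.39065 >1
  x=-1.122: |R|=1.25997 >1
Stable set (-0.9109, 0).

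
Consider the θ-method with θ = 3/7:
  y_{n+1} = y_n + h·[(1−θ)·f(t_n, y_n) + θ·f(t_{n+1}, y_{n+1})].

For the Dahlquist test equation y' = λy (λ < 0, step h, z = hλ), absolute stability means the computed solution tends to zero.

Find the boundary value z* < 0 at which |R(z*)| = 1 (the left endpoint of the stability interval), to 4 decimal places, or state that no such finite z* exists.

With y'=λy (z=hλ):
  y_{n+1} = y_n + z·[4/7·y_n + 3/7·y_{n+1}] ⇒ (1 − 3/7z)y_{n+1} = (1 + 4/7z)y_n
  Hence R(z) = (1 + 4/7z)/(1 − 3/7z).

Solve |R(x)|<1 on ℝ⁻.
x=-0.47: |R|=0.6088
R=−1: 1+4/7x = −1+3/7x ⇒ -1/7x=2 ⇒ x=2/(-1/7)=-14.0000
Confirm numerically:
  x=-10.588: |R|=0.91198 <1
  x=-7.010: |R|=0.75062 <1
  x=-6.558: |R|=0.72100 <1
  x=-14.473: |R|=1.00938 >1
  x=-14.434: |R|=1.00863 >1
Stable set (-14.0000, 0).

z* = -14.0000.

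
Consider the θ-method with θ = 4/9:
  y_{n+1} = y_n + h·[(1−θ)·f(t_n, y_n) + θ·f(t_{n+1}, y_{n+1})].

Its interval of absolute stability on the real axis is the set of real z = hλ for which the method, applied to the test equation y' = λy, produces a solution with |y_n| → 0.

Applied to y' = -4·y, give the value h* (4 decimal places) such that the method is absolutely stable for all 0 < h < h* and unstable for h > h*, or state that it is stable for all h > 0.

(-18.0000,0); λ=-4 ⇒ h* = (18)/4 = 4.5000.

With y'=λy (z=hλ):
  y_{n+1} = y_n + z·[5/9·y_n + 4/9·y_{n+1}] ⇒ (1 − 4/9z)y_{n+1} = (1 + 5/9z)y_n
  R(z) = (1 + 5/9z)/(1 − 4/9z).

Solve |R(x)|<1 on ℝ⁻.
x=-1.68: |R|=0.0382
R=−1: 1+5/9x = −1+4/9x ⇒ -1/9x=2 ⇒ x=2/(-1/9)=-18.0000
Confirm numerically:
  x=-16.002: |R|=0.97263 <1
  x=-15.120: |R|=0.95855 <1
  x=-13.533: |R|=0.92924 <1
  x=-18.129: |R|=1.00158 >1
  x=-18.123: |R|=1.00151 >1
Interval (-18.0000, 0).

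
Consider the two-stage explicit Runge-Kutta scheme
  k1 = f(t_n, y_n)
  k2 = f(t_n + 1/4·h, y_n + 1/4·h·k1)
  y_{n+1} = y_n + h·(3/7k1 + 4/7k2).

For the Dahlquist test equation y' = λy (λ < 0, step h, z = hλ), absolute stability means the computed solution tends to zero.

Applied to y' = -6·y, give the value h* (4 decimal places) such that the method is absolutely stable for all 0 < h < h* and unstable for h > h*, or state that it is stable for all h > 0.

(-7.0000,0); λ=-6 ⇒ h* = (7)/6 = 1.1667.

With y'=λy (z=hλ):
  k1=λy_n ⇒ h·k1=z·y_n;  k2=λ(1+1/4z)y_n ⇒ h·k2=z(1+1/4z)y_n
  y_{n+1}/y_n = 1 + 3/7z + 4/7z(1+1/4z) = 1 + z + 1/7z²
  R(z) = 1 + z + 1/7z².

Need |R(x)|<1, x<0.
x=-1.28: |R|=0.0459
R=1: x+1/7x²=0 ⇒ x=−7=-7.0000; min R=1−1/(4·1/7)=-0.7500>−1
Confirm numerically:
  x=-4.879: |R|=0.47834 <1
  x=-4.809: |R|=0.50522 <1
  x=-4.468: |R|=0.61614 <1
  x=-4.424: |R|=0.62803 <1
  x=-7.536: |R|=1.57704 >1
  x=-7.343: |R|=1.35981 >1
  x=-7.035: |R|=1.03517 >1
Stable set (-7.0000, 0).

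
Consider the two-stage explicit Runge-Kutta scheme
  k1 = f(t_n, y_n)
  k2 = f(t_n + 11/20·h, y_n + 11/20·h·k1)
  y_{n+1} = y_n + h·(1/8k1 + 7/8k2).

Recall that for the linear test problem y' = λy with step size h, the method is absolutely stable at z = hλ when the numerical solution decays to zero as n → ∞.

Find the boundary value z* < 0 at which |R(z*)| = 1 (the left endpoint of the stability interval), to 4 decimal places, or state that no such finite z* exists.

z* = -2.0779.

With y'=λy (z=hλ):
  k1=λy_n ⇒ h·k1=z·y_n;  k2=λ(1+11/20z)y_n ⇒ h·k2=z(1+11/20z)y_n
  y_{n+1}/y_n = 1 + 1/8z + 7/8z(1+11/20z) = 1 + z + 77/160z²
  R(z) = 1 + z + 77/160z².

Need |R(x)|<1, x<0.
x=-1.62: |R|=0.6430
R=1: x+77/160x²=0 ⇒ x=−160/77=-2.0779; min R=1−1/(4·77/160)=0.4805>−1
Confirm numerically:
  x=-2.052: |R|=0.97440 <1
  x=-1.843: |R|=0.79164 <1
  x=-1.304: |R|=0.51433 <1
  x=-2.535: |R|=1.55762 >1
  x=-2.468: |R|=1.46331 >1
  x=-2.381: |R|=1.34728 >1
Stable set (-2.0779, 0).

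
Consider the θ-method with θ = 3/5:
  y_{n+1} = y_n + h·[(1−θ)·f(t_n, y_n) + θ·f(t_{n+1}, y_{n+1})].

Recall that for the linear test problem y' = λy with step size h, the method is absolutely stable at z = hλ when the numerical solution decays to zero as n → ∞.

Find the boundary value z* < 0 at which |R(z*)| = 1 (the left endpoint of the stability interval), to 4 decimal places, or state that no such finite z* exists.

With y'=λy (z=hλ):
  y_{n+1} = y_n + z·[2/5·y_n + 3/5·y_{n+1}] ⇒ (1 − 3/5z)y_{n+1} = (1 + 2/5z)y_n
  ⇒ R(z) = (1 + 2/5z)/(1 − 3/5z).

Boundary: |R(x)|=1, x<0.
x=-0.59: |R|=0.5643
x=-2: |R|=0.0909
x=-10: |R|=0.4286
x=-100: |R|=0.6393
θ=3/5≥1/2 ⇒ |1+2/5x|<|1−3/5x| ∀x<0 ⇒ stable on all of ℝ⁻.

unbounded; (−∞, 0).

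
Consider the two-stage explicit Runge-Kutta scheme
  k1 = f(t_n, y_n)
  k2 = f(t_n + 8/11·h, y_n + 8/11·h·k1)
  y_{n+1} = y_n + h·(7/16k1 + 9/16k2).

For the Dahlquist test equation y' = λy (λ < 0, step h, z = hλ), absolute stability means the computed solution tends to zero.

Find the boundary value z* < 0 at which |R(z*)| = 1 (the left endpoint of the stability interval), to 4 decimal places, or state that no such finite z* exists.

z* = -2.4444.

Set f=λy, z=hλ:
  k1=λy_n ⇒ h·k1=z·y_n;  k2=λ(1+8/11z)y_n ⇒ h·k2=z(1+8/11z)y_n
  y_{n+1}/y_n = 1 + 7/16z + 9/16z(1+8/11z) = 1 + z + 9/22z²
  Hence R(z) = 1 + z + 9/22z².

Find x<0 with |R(x)|<1.
x=-0.35: |R|=0.7001
R=1: x+9/22x²=0 ⇒ x=−22/9=-2.4444; min R=1−1/(4·9/22)=0.3889>−1
Confirm numerically:
  x=-2.371: |R|=0.92876 <1
  x=-1.886: |R|=0.56913 <1
  x=-1.519: |R|=0.42492 <1
  x=-1.456: |R|=0.41125 <1
  x=-2.972: |R|=1.64141 >1
  x=-2.963: |R|=1.62856 >1
Interval (-2.4444, 0).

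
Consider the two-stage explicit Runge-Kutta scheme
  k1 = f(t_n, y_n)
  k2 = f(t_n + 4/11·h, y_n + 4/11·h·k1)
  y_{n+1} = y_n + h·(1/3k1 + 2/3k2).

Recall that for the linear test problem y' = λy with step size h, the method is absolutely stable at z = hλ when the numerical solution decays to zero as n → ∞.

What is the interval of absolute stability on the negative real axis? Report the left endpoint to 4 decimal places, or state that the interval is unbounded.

With y'=λy (z=hλ):
  k1=λy_n ⇒ h·k1=z·y_n;  k2=λ(1+4/11z)y_n ⇒ h·k2=z(1+4/11z)y_n
  y_{n+1}/y_n = 1 + 1/3z + 2/3z(1+4/11z) = 1 + z + 8/33z²
  so R(z) = 1 + z + 8/33z².

Solve |R(x)|<1 on ℝ⁻.
x=-1.58: |R|=0.0252
R=1: x+8/33x²=0 ⇒ x=−33/8=-4.1250; min R=1−1/(4·8/33)=-0.0312>−1
Confirm numerically:
  x=-3.591: |R|=0.53513 <1
  x=-3.232: |R|=0.30032 <1
  x=-2.075: |R|=0.03121 <1
  x=-1.826: |R|=0.01769 <1
  x=-4.613: |R|=1.54573 >1
  x=-4.547: |R|=1.46517 >1
Stable set (-4.1250, 0).

(-4.1250, 0).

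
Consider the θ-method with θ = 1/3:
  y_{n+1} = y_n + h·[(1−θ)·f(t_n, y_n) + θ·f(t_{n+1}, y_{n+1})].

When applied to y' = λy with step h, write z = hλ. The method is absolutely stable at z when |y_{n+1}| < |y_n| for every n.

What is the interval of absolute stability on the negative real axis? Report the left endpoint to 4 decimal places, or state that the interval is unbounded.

z∈(-6.0000,0).

With y'=λy (z=hλ):
  y_{n+1} = y_n + z·[2/3·y_n + 1/3·y_{n+1}] ⇒ (1 − 1/3z)y_{n+1} = (1 + 2/3z)y_n
  R(z) = (1 + 2/3z)/(1 − 1/3z).

Need |R(x)|<1, x<0.
x=-0.39: |R|=0.6549
R=−1: 1+2/3x = −1+1/3x ⇒ -1/3x=2 ⇒ x=2/(-1/3)=-6.0000
Confirm numerically:
  x=-4.984: |R|=0.87275 <1
  x=-4.074: |R|=0.72774 <1
  x=-3.113: |R|=0.52773 <1
  x=-6.265: |R|=1.02860 >1
  x=-6.244: |R|=1.02640 >1
Stable set (-6.0000, 0).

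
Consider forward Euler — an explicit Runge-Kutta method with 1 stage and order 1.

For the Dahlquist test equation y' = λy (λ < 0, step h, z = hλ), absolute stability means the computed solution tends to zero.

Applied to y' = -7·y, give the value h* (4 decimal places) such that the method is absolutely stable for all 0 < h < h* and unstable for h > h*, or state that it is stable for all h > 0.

(-2.0000,0); λ=-7 ⇒ h* = 0.2857.

Test eqn y'=λy, z=hλ:
  order 1, 1-stage ⇒ R(z)=1+z
  (e.g. R(-1.76)=-0.76000, |R|=0.76000)

Boundary: |R(x)|=1, x<0.
x=-1.76: |R|=0.7600
|R(-2.24)|=1.2400 |R(-0.97)|=0.0300 |R(-0.69)|=0.3100
Bisect:
  x_lo=-2.6497 |R|=1.6497  x_hi=-0.1185 |R|=0.8815
  mid=-1.38412 |R|=0.38412 →hi
  mid=-2.01693 |R|=1.01693 →lo
  mid=-1.70053 |R|=0.70053 →hi
  mid=-1.85873 |R|=0.85873 →hi
  mid=-1.93783 |R|=0.93783 →hi
  mid=-1.97738 |R|=0.97738 →hi
  mid=-1.99716 |R|=0.99716 →hi
  mid=-2.00704 |R|=1.00704 →lo
  mid=-2.00210 |R|=1.00210 →lo
  ...
  [-2.00009,-1.99994] ⇒ x*=-2.0000
So |R|<1 on (-2.0000, 0).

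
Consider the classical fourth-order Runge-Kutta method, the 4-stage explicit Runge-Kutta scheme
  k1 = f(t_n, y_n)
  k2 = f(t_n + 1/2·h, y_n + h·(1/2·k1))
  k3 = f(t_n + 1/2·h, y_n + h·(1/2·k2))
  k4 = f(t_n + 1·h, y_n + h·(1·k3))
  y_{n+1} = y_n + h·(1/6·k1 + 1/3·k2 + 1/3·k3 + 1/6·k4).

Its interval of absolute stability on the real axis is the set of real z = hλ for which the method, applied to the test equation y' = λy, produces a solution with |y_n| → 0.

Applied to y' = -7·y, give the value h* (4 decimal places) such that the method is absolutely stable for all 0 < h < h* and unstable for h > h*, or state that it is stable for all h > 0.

With y'=λy (z=hλ):
  order 4, 4-stage ⇒ R(z)=1+z+z^2/2+z^3/6+z^4/24
  (e.g. R(-0.62)=0.53864, |R|=0.53864)

Solve |R(x)|<1 on ℝ⁻.
x=-0.62: |R|=0.5386
|R(-1.54)|=0.2714 |R(-1.45)|=0.2773 |R(-0.95)|=0.3923
Bisect:
  x_lo=-3.4832 |R|=2.6733  x_hi=-0.3240 |R|=0.7233
  mid=-1.90361 |R|=0.30570 →hi
  mid=-2.69343 |R|=0.87010 →hi
  mid=-3.08833 |R|=1.56165 →lo
  mid=-2.89088 |R|=1.17122 →lo
  mid=-2.79215 |R|=1.01039 →lo
  mid=-2.74279 |R|=0.93779 →hi
  mid=-2.76747 |R|=0.97346 →hi
  mid=-2.77981 |R|=0.99177 →hi
  ...
  [-2.78540,-2.78521] ⇒ x*=-2.7853
So |R|<1 on (-2.7853, 0).

(-2.7853,0); λ=-7 ⇒ h* = 0.3979.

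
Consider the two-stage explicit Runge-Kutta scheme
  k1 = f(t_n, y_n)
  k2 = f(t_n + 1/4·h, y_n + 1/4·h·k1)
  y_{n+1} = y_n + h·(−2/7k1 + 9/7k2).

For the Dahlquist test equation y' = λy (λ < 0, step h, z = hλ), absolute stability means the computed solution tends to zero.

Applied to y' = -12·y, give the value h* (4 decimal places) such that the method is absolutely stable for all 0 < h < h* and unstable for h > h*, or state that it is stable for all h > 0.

(-3.1111,0); λ=-12 ⇒ h* = (28/9)/12 = 0.2593.

On y'=λy, z=hλ:
  k1=λy_n ⇒ h·k1=z·y_n;  k2=λ(1+1/4z)y_n ⇒ h·k2=z(1+1/4z)y_n
  y_{n+1}/y_n = 1 − 2/7z + 9/7z(1+1/4z) = 1 + z + 9/28z²
  so R(z) = 1 + z + 9/28z².

Solve |R(x)|<1 on ℝ⁻.
x=-0.74: |R|=0.4360
R=1: x+9/28x²=0 ⇒ x=−28/9=-3.1111; min R=1−1/(4·9/28)=0.2222>−1
Confirm numerically:
  x=-2.564: |R|=0.54910 <1
  x=-2.499: |R|=0.50832 <1
  x=-2.482: |R|=0.49810 <1
  x=-2.007: |R|=0.28773 <1
  x=-3.573: |R|=1.53046 >1
  x=-3.423: |R|=1.34316 >1
Interval (-3.1111, 0).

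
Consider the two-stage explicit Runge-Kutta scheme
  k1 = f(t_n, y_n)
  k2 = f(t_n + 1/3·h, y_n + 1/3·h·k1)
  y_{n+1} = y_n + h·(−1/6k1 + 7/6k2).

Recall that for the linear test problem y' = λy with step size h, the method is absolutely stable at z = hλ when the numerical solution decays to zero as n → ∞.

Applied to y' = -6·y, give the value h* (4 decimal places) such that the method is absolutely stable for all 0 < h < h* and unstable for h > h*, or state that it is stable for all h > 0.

(-2.5714,0); λ=-6 ⇒ h* = (18/7)/6 = 0.4286.

Test eqn y'=λy, z=hλ:
  k1=λy_n ⇒ h·k1=z·y_n;  k2=λ(1+1/3z)y_n ⇒ h·k2=z(1+1/3z)y_n
  y_{n+1}/y_n = 1 − 1/6z + 7/6z(1+1/3z) = 1 + z + 7/18z²
  Hence R(z) = 1 + z + 7/18z².

Need |R(x)|<1, x<0.
x=-0.95: |R|=0.4010
R=1: x+7/18x²=0 ⇒ x=−18/7=-2.5714; min R=1−1/(4·7/18)=0.3571>−1
Confirm numerically:
  x=-2.032: |R|=0.57373 <1
  x=-1.760: |R|=0.44462 <1
  x=-1.106: |R|=0.36970 <1
  x=-1.072: |R|=0.37490 <1
  x=-3.126: |R|=1.67417 >1
  x=-3.108: |R|=1.64854 >1
  x=-2.814: |R|=1.26545 >1
Interval (-2.5714, 0).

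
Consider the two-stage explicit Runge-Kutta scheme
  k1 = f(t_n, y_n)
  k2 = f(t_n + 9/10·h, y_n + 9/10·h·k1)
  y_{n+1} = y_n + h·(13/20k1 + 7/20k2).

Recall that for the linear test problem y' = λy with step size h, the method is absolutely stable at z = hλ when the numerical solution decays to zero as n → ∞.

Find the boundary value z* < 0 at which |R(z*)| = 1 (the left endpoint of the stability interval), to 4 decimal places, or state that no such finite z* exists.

z* = -3.1746.

Test eqn y'=λy, z=hλ:
  k1=λy_n ⇒ h·k1=z·y_n;  k2=λ(1+9/10z)y_n ⇒ h·k2=z(1+9/10z)y_n
  y_{n+1}/y_n = 1 + 13/20z + 7/20z(1+9/10z) = 1 + z + 63/200z²
  so R(z) = 1 + z + 63/200z².

Boundary: |R(x)|=1, x<0.
x=-1.2: |R|=0.2536
R=1: x+63/200x²=0 ⇒ x=−200/63=-3.1746; min R=1−1/(4·63/200)=0.2063>−1
Confirm numerically:
  x=-2.947: |R|=0.78871 <1
  x=-2.921: |R|=0.76666 <1
  x=-2.660: |R|=0.56881 <1
  x=-3.707: |R|=1.62168 >1
  x=-3.529: |R|=1.39396 >1
  x=-3.380: |R|=1.21869 >1
Stable set (-3.1746, 0).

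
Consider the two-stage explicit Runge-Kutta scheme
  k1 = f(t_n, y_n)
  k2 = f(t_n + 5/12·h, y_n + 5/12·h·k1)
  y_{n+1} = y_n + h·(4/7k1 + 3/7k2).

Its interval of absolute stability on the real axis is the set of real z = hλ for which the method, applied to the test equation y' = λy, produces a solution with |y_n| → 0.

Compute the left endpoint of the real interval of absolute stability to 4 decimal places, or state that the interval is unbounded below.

Set f=λy, z=hλ:
  k1=λy_n ⇒ h·k1=z·y_n;  k2=λ(1+5/12z)y_n ⇒ h·k2=z(1+5/12z)y_n
  y_{n+1}/y_n = 1 + 4/7z + 3/7z(1+5/12z) = 1 + z + 5/28z²
  Hence R(z) = 1 + z + 5/28z².

Solve |R(x)|<1 on ℝ⁻.
x=-0.49: |R|=0.5529
R=1: x+5/28x²=0 ⇒ x=−28/5=-5.6000; min R=1−1/(4·5/28)=-0.4000>−1
Confirm numerically:
  x=-3.349: |R|=0.34618 <1
  x=-2.806: |R|=0.39999 <1
  x=-2.336: |R|=0.36155 <1
  x=-5.873: |R|=1.28631 >1
  x=-5.835: |R|=1.24486 >1
  x=-5.785: |R|=1.19111 >1
So |R|<1 on (-5.6000, 0).

z* = -5.6000.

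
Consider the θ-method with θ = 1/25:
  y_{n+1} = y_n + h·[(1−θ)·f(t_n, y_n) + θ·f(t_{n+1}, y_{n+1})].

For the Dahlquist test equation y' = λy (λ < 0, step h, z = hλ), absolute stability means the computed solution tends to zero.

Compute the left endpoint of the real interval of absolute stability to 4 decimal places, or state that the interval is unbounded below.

left endpoint -2.1739.

With y'=λy (z=hλ):
  y_{n+1} = y_n + z·[24/25·y_n + 1/25·y_{n+1}] ⇒ (1 − 1/25z)y_{n+1} = (1 + 24/25z)y_n
  so R(z) = (1 + 24/25z)/(1 − 1/25z).

Solve |R(x)|<1 on ℝ⁻.
x=-1.37: |R|=0.2988
R=−1: 1+24/25x = −1+1/25x ⇒ -23/25x=2 ⇒ x=2/(-23/25)=-2.1739
Confirm numerically:
  x=-2.079: |R|=0.91938 <1
  x=-1.345: |R|=0.27633 <1
  x=-1.079: |R|=0.03436 <1
  x=-0.961: |R|=0.07457 <1
  x=-2.697: |R|=1.43438 >1
  x=-2.553: |R|=1.31644 >1
Interval (-2.1739, 0).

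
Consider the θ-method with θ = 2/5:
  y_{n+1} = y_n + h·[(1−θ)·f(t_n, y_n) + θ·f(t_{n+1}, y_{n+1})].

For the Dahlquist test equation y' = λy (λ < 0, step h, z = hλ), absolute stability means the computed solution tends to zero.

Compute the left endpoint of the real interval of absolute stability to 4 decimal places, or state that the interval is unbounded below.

z* = -10.0000.

With y'=λy (z=hλ):
  y_{n+1} = y_n + z·[3/5·y_n + 2/5·y_{n+1}] ⇒ (1 − 2/5z)y_{n+1} = (1 + 3/5z)y_n
  so R(z) = (1 + 3/5z)/(1 − 2/5z).

Find x<0 with |R(x)|<1.
x=-1.61: |R|=0.0207
R=−1: 1+3/5x = −1+2/5x ⇒ -1/5x=2 ⇒ x=2/(-1/5)=-10.0000
Confirm numerically:
  x=-7.860: |R|=0.89672 <1
  x=-6.389: |R|=0.79688 <1
  x=-4.692: |R|=0.63098 <1
  x=-4.105: |R|=0.55375 <1
  x=-10.466: |R|=1.01797 >1
  x=-10.281: |R|=1.01099 >1
Stable set (-10.0000, 0).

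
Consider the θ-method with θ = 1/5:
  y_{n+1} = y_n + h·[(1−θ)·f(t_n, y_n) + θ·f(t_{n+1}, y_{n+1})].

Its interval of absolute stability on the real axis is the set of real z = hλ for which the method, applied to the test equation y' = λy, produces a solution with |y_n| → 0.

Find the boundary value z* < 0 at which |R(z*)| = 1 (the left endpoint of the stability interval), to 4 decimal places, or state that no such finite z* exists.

With y'=λy (z=hλ):
  y_{n+1} = y_n + z·[4/5·y_n + 1/5·y_{n+1}] ⇒ (1 − 1/5z)y_{n+1} = (1 + 4/5z)y_n
  ⇒ R(z) = (1 + 4/5z)/(1 − 1/5z).

Need |R(x)|<1, x<0.
x=-1.4: |R|=0.0937
R=−1: 1+4/5x = −1+1/5x ⇒ -3/5x=2 ⇒ x=2/(-3/5)=-3.3333
Confirm numerically:
  x=-3.204: |R|=0.95271 <1
  x=-3.177: |R|=0.94264 <1
  x=-1.907: |R|=0.38048 <1
  x=-3.558: |R|=1.07876 >1
  x=-3.533: |R|=1.07020 >1
  x=-3.508: |R|=1.06159 >1
Stable set (-3.3333, 0).

z* = -3.3333.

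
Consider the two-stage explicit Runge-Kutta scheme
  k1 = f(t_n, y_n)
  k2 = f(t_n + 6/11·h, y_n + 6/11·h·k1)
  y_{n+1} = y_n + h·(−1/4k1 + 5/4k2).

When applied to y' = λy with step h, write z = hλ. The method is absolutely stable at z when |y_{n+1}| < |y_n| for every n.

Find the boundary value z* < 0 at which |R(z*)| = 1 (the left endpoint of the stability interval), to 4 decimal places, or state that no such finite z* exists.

left endpoint -1.4667.

Set f=λy, z=hλ:
  k1=λy_n ⇒ h·k1=z·y_n;  k2=λ(1+6/11z)y_n ⇒ h·k2=z(1+6/11z)y_n
  y_{n+1}/y_n = 1 − 1/4z + 5/4z(1+6/11z) = 1 + z + 15/22z²
  ⇒ R(z) = 1 + z + 15/22z².

Solve |R(x)|<1 on ℝ⁻.
x=-1.18: |R|=0.7694
R=1: x+15/22x²=0 ⇒ x=−22/15=-1.4667; min R=1−1/(4·15/22)=0.6333>−1
Confirm numerically:
  x=-1.275: |R|=0.83338 <1
  x=-0.957: |R|=0.66744 <1
  x=-0.862: |R|=0.64462 <1
  x=-1.919: |R|=1.59184 >1
  x=-1.852: |R|=1.48657 >1
So |R|<1 on (-1.4667, 0).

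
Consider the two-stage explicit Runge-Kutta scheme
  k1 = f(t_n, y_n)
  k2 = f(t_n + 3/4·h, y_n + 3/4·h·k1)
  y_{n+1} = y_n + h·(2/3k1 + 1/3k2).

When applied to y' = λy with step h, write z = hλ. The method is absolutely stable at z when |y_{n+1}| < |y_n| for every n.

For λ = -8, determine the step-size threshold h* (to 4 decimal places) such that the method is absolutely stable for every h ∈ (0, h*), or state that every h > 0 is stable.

(-4.0000,0); λ=-8 ⇒ h* = (4)/8 = 0.5000.

Test eqn y'=λy, z=hλ:
  k1=λy_n ⇒ h·k1=z·y_n;  k2=λ(1+3/4z)y_n ⇒ h·k2=z(1+3/4z)y_n
  y_{n+1}/y_n = 1 + 2/3z + 1/3z(1+3/4z) = 1 + z + 1/4z²
  Hence R(z) = 1 + z + 1/4z².

Find x<0 with |R(x)|<1.
x=-0.63: |R|=0.4692
R=1: x+1/4x²=0 ⇒ x=−4=-4.0000; min R=1−1/(4·1/4)=0.0000>−1
Confirm numerically:
  x=-3.274: |R|=0.40577 <1
  x=-2.796: |R|=0.15840 <1
  x=-2.776: |R|=0.15054 <1
  x=-4.577: |R|=1.66023 >1
  x=-4.417: |R|=1.46047 >1
  x=-4.409: |R|=1.45082 >1
Interval (-4.0000, 0).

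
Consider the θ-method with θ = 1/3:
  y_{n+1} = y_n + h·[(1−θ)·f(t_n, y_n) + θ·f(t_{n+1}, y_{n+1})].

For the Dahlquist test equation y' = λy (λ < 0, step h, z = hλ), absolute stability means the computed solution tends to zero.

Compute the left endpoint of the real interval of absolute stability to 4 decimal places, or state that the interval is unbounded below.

Set f=λy, z=hλ:
  y_{n+1} = y_n + z·[2/3·y_n + 1/3·y_{n+1}] ⇒ (1 − 1/3z)y_{n+1} = (1 + 2/3z)y_n
  so R(z) = (1 + 2/3z)/(1 − 1/3z).

Need |R(x)|<1, x<0.
x=-1.26: |R|=0.1127
R=−1: 1+2/3x = −1+1/3x ⇒ -1/3x=2 ⇒ x=2/(-1/3)=-6.0000
Confirm numerically:
  x=-5.967: |R|=0.99632 <1
  x=-4.146: |R|=0.74055 <1
  x=-3.960: |R|=0.70690 <1
  x=-3.193: |R|=0.54675 <1
  x=-6.502: |R|=1.05283 >1
  x=-6.421: |R|=1.04469 >1
So |R|<1 on (-6.0000, 0).

z* = -6.0000.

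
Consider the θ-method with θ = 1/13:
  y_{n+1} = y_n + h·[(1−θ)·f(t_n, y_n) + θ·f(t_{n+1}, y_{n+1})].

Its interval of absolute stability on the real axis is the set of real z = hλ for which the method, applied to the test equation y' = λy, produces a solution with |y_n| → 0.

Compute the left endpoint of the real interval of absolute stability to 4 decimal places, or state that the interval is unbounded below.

left endpoint -2.3636.

Set f=λy, z=hλ:
  y_{n+1} = y_n + z·[12/13·y_n + 1/13·y_{n+1}] ⇒ (1 − 1/13z)y_{n+1} = (1 + 12/13z)y_n
  ⇒ R(z) = (1 + 12/13z)/(1 − 1/13z).

Solve |R(x)|<1 on ℝ⁻.
x=-1.71: |R|=0.5112
R=−1: 1+12/13x = −1+1/13x ⇒ -11/13x=2 ⇒ x=2/(-11/13)=-2.3636
Confirm numerically:
  x=-2.175: |R|=0.86326 <1
  x=-2.040: |R|=0.76330 <1
  x=-1.567: |R|=0.39843 <1
  x=-2.784: |R|=1.29295 >1
  x=-2.756: |R|=1.27393 >1
  x=-2.502: |R|=1.09818 >1
So |R|<1 on (-2.3636, 0).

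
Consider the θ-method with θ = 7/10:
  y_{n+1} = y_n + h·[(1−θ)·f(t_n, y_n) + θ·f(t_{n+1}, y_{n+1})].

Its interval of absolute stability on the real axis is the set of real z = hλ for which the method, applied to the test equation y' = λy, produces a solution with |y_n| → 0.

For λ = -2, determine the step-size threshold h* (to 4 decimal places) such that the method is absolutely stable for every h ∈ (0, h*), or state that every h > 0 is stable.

On y'=λy, z=hλ:
  y_{n+1} = y_n + z·[3/10·y_n + 7/10·y_{n+1}] ⇒ (1 − 7/10z)y_{n+1} = (1 + 3/10z)y_n
  so R(z) = (1 + 3/10z)/(1 − 7/10z).

Solve |R(x)|<1 on ℝ⁻.
x=-1.3: |R|=0.3194
x=-2: |R|=0.1667
x=-10: |R|=0.2500
x=-100: |R|=0.4085
θ=7/10≥1/2 ⇒ |1+3/10x|<|1−7/10x| ∀x<0 ⇒ stable on all of ℝ⁻.

unbounded; (−∞, 0). Any h>0 works for λ=-2.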